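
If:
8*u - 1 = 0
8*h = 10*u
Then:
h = 5/32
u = 1/8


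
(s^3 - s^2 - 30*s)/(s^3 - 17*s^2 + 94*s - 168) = s*(s + 5)/(s^2 - 11*s + 28)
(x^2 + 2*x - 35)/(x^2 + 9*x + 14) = (x - 5)/(x + 2)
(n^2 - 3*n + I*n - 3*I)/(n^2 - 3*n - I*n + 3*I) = (n + I)/(n - I)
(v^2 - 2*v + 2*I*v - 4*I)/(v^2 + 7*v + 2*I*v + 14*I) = (v - 2)/(v + 7)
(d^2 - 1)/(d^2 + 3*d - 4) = (d + 1)/(d + 4)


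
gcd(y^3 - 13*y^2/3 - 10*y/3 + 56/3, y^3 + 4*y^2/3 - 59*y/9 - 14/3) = y - 7/3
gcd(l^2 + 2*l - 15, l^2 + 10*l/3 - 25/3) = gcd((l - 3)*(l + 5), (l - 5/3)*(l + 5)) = l + 5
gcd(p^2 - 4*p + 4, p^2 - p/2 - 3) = p - 2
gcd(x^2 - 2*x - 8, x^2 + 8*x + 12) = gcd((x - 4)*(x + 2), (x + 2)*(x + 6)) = x + 2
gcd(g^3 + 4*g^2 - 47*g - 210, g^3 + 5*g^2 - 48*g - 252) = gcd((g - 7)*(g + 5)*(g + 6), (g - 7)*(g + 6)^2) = g^2 - g - 42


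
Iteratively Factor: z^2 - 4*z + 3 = (z - 3)*(z - 1)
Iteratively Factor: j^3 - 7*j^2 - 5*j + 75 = (j - 5)*(j^2 - 2*j - 15) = (j - 5)*(j + 3)*(j - 5)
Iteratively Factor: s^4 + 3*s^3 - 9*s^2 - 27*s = (s - 3)*(s^3 + 6*s^2 + 9*s) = (s - 3)*(s + 3)*(s^2 + 3*s) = (s - 3)*(s + 3)^2*(s)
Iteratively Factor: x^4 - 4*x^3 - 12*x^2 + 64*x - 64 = (x + 4)*(x^3 - 8*x^2 + 20*x - 16) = (x - 2)*(x + 4)*(x^2 - 6*x + 8) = (x - 4)*(x - 2)*(x + 4)*(x - 2)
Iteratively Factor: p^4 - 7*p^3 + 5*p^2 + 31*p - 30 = (p - 5)*(p^3 - 2*p^2 - 5*p + 6) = (p - 5)*(p - 3)*(p^2 + p - 2) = (p - 5)*(p - 3)*(p + 2)*(p - 1)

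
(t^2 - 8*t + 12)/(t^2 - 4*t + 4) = (t - 6)/(t - 2)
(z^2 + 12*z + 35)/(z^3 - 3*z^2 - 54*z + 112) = (z + 5)/(z^2 - 10*z + 16)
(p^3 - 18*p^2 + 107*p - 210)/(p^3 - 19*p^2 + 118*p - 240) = (p - 7)/(p - 8)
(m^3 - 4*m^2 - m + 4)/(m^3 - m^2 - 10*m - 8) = (m - 1)/(m + 2)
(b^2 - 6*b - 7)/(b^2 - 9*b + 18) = (b^2 - 6*b - 7)/(b^2 - 9*b + 18)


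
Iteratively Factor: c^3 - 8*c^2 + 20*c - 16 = (c - 2)*(c^2 - 6*c + 8) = (c - 4)*(c - 2)*(c - 2)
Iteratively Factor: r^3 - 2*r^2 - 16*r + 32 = (r + 4)*(r^2 - 6*r + 8) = (r - 2)*(r + 4)*(r - 4)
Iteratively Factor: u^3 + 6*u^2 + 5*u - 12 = (u + 3)*(u^2 + 3*u - 4) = (u + 3)*(u + 4)*(u - 1)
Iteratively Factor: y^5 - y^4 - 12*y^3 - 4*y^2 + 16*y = (y + 2)*(y^4 - 3*y^3 - 6*y^2 + 8*y) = (y + 2)^2*(y^3 - 5*y^2 + 4*y) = (y - 1)*(y + 2)^2*(y^2 - 4*y) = (y - 4)*(y - 1)*(y + 2)^2*(y)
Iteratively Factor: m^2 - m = (m)*(m - 1)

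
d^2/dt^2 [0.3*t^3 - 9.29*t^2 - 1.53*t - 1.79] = 1.8*t - 18.58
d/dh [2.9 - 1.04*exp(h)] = -1.04*exp(h)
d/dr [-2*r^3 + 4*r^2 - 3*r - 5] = -6*r^2 + 8*r - 3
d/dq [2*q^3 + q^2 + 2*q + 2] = 6*q^2 + 2*q + 2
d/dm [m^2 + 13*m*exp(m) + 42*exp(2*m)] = 13*m*exp(m) + 2*m + 84*exp(2*m) + 13*exp(m)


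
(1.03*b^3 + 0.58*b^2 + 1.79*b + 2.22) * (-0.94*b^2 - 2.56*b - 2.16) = -0.9682*b^5 - 3.182*b^4 - 5.3922*b^3 - 7.922*b^2 - 9.5496*b - 4.7952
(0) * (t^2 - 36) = 0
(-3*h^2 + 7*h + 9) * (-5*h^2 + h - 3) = 15*h^4 - 38*h^3 - 29*h^2 - 12*h - 27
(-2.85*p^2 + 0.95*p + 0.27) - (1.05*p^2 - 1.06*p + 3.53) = -3.9*p^2 + 2.01*p - 3.26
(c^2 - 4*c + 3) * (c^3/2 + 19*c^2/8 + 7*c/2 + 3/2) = c^5/2 + 3*c^4/8 - 9*c^3/2 - 43*c^2/8 + 9*c/2 + 9/2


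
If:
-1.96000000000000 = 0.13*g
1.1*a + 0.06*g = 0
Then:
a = 0.82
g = -15.08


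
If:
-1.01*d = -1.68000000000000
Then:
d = 1.66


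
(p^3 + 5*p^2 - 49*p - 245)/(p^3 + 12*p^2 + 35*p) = (p - 7)/p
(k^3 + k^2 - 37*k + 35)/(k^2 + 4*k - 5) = (k^2 + 2*k - 35)/(k + 5)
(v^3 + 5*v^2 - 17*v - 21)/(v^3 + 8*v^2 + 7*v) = (v - 3)/v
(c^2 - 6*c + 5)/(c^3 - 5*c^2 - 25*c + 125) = (c - 1)/(c^2 - 25)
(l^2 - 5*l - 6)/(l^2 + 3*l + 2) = (l - 6)/(l + 2)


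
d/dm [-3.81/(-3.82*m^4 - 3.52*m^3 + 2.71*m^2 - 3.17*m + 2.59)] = (-58.2168*m^3 - 40.2336*m^2 + 20.6502*m - 12.0777)/(3.82*m^4 + 3.52*m^3 - 2.71*m^2 + 3.17*m - 2.59)^2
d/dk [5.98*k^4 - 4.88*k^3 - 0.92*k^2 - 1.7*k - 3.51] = 23.92*k^3 - 14.64*k^2 - 1.84*k - 1.7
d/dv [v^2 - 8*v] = 2*v - 8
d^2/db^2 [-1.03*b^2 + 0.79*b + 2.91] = -2.06000000000000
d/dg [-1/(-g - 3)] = -1/(g + 3)^2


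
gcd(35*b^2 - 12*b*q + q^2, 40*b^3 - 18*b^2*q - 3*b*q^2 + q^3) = -5*b + q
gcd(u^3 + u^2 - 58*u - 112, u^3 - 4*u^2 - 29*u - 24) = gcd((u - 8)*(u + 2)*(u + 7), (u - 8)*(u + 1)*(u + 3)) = u - 8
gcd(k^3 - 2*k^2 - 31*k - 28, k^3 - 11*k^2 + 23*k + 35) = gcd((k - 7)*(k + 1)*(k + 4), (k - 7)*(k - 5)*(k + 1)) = k^2 - 6*k - 7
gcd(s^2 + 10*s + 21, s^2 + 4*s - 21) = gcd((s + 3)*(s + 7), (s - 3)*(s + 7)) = s + 7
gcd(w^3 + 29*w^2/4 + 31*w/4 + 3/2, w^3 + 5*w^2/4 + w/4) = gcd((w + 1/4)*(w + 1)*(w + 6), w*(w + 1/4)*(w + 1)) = w^2 + 5*w/4 + 1/4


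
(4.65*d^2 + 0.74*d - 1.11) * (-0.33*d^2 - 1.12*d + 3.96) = -1.5345*d^4 - 5.4522*d^3 + 17.9515*d^2 + 4.1736*d - 4.3956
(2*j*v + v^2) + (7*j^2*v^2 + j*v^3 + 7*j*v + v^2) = 7*j^2*v^2 + j*v^3 + 9*j*v + 2*v^2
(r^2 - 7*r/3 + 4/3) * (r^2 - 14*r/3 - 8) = r^4 - 7*r^3 + 38*r^2/9 + 112*r/9 - 32/3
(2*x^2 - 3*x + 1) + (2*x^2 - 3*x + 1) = 4*x^2 - 6*x + 2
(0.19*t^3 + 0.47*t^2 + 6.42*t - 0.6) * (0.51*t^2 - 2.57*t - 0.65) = 0.0969*t^5 - 0.2486*t^4 + 1.9428*t^3 - 17.1109*t^2 - 2.631*t + 0.39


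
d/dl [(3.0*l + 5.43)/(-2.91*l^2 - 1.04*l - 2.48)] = (8.73*l^2 + 31.6026*l - 1.7928)/(8.4681*l^4 + 6.0528*l^3 + 15.5152*l^2 + 5.1584*l + 6.1504)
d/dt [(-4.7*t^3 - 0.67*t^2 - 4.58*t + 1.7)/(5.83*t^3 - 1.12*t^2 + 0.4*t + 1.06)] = (1.4210854715202e-14*t^5 + 9.1701*t^4 + 49.6428*t^3 - 50.0766*t^2 + 2.3876*t - 5.5348)/(33.9889*t^6 - 13.0592*t^5 + 5.9184*t^4 + 11.4636*t^3 - 2.2144*t^2 + 0.848*t + 1.1236)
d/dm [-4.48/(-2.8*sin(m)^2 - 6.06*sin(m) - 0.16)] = -(25.088*sin(m) + 27.1488)*cos(m)/(2.8*sin(m)^2 + 6.06*sin(m) + 0.16)^2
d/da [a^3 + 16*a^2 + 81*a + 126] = 3*a^2 + 32*a + 81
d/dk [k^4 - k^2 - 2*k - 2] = 4*k^3 - 2*k - 2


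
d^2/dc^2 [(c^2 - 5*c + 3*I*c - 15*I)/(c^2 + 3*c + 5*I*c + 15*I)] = (c^3*(-16 - 4*I) - 180*I*c^2 + c*(720 + 180*I) - 480 + 1380*I)/(c^6 + c^5*(9 + 15*I) + c^4*(-48 + 135*I) + c^3*(-648 + 280*I) + c^2*(-2025 - 720*I) + c*(-2025 - 3375*I) - 3375*I)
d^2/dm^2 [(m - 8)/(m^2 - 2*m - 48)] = 2/(m^3 + 18*m^2 + 108*m + 216)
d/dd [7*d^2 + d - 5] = 14*d + 1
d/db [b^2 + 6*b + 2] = 2*b + 6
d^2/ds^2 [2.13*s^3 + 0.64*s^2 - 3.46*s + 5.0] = 12.78*s + 1.28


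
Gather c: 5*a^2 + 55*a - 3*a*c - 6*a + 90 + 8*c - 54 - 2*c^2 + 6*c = 5*a^2 + 49*a - 2*c^2 + c*(14 - 3*a) + 36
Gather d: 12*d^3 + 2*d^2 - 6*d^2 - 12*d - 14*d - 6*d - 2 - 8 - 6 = 12*d^3 - 4*d^2 - 32*d - 16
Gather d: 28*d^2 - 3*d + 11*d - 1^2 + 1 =28*d^2 + 8*d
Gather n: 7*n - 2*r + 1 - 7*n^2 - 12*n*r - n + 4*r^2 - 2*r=-7*n^2 + n*(6 - 12*r) + 4*r^2 - 4*r + 1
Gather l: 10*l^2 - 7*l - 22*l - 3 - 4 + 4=10*l^2 - 29*l - 3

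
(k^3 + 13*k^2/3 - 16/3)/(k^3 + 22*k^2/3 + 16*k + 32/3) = (k - 1)/(k + 2)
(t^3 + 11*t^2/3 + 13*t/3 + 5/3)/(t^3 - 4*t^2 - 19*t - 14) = (3*t^2 + 8*t + 5)/(3*(t^2 - 5*t - 14))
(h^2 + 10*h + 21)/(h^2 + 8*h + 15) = (h + 7)/(h + 5)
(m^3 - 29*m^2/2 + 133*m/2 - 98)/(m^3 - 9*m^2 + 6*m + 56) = (m - 7/2)/(m + 2)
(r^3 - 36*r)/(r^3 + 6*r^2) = (r - 6)/r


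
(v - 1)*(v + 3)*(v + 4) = v^3 + 6*v^2 + 5*v - 12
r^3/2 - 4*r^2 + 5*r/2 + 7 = (r/2 + 1/2)*(r - 7)*(r - 2)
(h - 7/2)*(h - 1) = h^2 - 9*h/2 + 7/2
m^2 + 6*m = m*(m + 6)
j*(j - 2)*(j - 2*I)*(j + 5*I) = j^4 - 2*j^3 + 3*I*j^3 + 10*j^2 - 6*I*j^2 - 20*j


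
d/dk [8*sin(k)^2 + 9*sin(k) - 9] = (16*sin(k) + 9)*cos(k)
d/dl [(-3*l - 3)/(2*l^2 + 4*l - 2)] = 3*(-l^2 - 2*l + 2*(l + 1)^2 + 1)/(2*(l^2 + 2*l - 1)^2)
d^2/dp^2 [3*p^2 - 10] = 6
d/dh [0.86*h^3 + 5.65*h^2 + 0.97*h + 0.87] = 2.58*h^2 + 11.3*h + 0.97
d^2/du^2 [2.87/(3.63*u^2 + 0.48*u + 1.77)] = (-75.635406*u^2 - 10.001376*u + 2.87*(7.26*u + 0.48)*(14.52*u + 0.96) - 36.880074)/(3.63*u^2 + 0.48*u + 1.77)^3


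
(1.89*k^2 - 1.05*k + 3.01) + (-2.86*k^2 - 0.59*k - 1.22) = -0.97*k^2 - 1.64*k + 1.79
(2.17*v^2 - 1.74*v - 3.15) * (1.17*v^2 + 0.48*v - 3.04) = 2.5389*v^4 - 0.9942*v^3 - 11.1175*v^2 + 3.7776*v + 9.576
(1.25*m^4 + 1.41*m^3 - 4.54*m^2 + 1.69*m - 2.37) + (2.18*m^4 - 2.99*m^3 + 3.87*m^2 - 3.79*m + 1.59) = 3.43*m^4 - 1.58*m^3 - 0.67*m^2 - 2.1*m - 0.78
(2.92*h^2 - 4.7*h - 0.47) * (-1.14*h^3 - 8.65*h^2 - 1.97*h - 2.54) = -3.3288*h^5 - 19.9*h^4 + 35.4384*h^3 + 5.9077*h^2 + 12.8639*h + 1.1938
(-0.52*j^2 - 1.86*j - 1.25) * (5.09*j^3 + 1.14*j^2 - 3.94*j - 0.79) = -2.6468*j^5 - 10.0602*j^4 - 6.4341*j^3 + 6.3142*j^2 + 6.3944*j + 0.9875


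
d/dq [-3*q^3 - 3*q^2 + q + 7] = -9*q^2 - 6*q + 1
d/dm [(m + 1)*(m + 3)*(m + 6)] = 3*m^2 + 20*m + 27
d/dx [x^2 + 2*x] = 2*x + 2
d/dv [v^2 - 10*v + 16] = 2*v - 10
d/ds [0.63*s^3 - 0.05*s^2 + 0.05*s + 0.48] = 1.89*s^2 - 0.1*s + 0.05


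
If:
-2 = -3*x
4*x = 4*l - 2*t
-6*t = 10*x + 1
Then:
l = 1/36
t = -23/18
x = 2/3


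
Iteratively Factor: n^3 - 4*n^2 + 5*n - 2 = (n - 2)*(n^2 - 2*n + 1) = (n - 2)*(n - 1)*(n - 1)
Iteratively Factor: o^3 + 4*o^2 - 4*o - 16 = (o + 4)*(o^2 - 4) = (o + 2)*(o + 4)*(o - 2)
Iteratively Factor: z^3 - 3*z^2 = (z - 3)*(z^2) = z*(z - 3)*(z)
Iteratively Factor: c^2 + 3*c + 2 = (c + 1)*(c + 2)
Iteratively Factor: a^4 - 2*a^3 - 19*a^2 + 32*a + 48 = (a - 4)*(a^3 + 2*a^2 - 11*a - 12) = (a - 4)*(a + 4)*(a^2 - 2*a - 3) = (a - 4)*(a + 1)*(a + 4)*(a - 3)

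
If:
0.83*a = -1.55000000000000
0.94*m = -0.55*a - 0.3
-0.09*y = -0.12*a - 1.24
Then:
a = -1.87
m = 0.77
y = 11.29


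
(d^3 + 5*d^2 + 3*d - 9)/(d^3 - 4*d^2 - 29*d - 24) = (d^2 + 2*d - 3)/(d^2 - 7*d - 8)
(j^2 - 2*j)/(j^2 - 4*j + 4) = j/(j - 2)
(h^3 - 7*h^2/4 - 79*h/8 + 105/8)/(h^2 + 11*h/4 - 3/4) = (8*h^2 - 38*h + 35)/(2*(4*h - 1))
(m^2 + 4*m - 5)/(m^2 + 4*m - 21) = (m^2 + 4*m - 5)/(m^2 + 4*m - 21)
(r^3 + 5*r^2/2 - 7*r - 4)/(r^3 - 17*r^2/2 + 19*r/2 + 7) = (r + 4)/(r - 7)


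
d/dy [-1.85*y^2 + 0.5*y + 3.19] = 0.5 - 3.7*y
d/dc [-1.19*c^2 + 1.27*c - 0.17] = 1.27 - 2.38*c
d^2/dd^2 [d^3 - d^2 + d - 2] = 6*d - 2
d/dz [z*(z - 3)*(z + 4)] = 3*z^2 + 2*z - 12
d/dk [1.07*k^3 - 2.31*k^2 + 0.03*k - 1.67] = 3.21*k^2 - 4.62*k + 0.03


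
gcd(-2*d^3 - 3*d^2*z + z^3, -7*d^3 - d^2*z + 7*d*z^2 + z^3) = d + z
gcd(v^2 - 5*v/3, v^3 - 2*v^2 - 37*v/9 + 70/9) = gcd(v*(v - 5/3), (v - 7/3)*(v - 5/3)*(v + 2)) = v - 5/3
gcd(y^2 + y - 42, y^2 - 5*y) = 1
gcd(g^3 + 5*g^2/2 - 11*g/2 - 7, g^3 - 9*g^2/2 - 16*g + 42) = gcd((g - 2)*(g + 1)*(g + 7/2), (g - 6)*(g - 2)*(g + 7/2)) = g^2 + 3*g/2 - 7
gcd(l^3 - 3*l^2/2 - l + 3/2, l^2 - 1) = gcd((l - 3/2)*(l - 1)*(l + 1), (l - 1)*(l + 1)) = l^2 - 1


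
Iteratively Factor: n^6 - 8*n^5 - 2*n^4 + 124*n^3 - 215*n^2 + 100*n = (n - 1)*(n^5 - 7*n^4 - 9*n^3 + 115*n^2 - 100*n) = (n - 1)*(n + 4)*(n^4 - 11*n^3 + 35*n^2 - 25*n) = (n - 5)*(n - 1)*(n + 4)*(n^3 - 6*n^2 + 5*n) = n*(n - 5)*(n - 1)*(n + 4)*(n^2 - 6*n + 5) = n*(n - 5)^2*(n - 1)*(n + 4)*(n - 1)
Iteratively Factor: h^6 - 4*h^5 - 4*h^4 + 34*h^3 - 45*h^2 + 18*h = (h - 2)*(h^5 - 2*h^4 - 8*h^3 + 18*h^2 - 9*h) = (h - 2)*(h - 1)*(h^4 - h^3 - 9*h^2 + 9*h) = (h - 2)*(h - 1)*(h + 3)*(h^3 - 4*h^2 + 3*h) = (h - 3)*(h - 2)*(h - 1)*(h + 3)*(h^2 - h) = h*(h - 3)*(h - 2)*(h - 1)*(h + 3)*(h - 1)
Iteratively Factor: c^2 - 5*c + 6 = (c - 2)*(c - 3)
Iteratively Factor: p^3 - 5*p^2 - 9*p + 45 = (p + 3)*(p^2 - 8*p + 15) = (p - 3)*(p + 3)*(p - 5)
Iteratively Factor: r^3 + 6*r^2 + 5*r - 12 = (r + 4)*(r^2 + 2*r - 3) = (r + 3)*(r + 4)*(r - 1)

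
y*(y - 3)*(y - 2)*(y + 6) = y^4 + y^3 - 24*y^2 + 36*y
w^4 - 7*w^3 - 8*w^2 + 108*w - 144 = (w - 6)*(w - 3)*(w - 2)*(w + 4)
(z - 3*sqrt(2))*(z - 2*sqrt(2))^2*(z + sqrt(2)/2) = z^4 - 13*sqrt(2)*z^3/2 + 25*z^2 - 8*sqrt(2)*z - 24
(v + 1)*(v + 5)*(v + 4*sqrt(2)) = v^3 + 4*sqrt(2)*v^2 + 6*v^2 + 5*v + 24*sqrt(2)*v + 20*sqrt(2)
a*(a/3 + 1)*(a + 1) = a^3/3 + 4*a^2/3 + a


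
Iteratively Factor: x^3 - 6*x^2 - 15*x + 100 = (x - 5)*(x^2 - x - 20) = (x - 5)^2*(x + 4)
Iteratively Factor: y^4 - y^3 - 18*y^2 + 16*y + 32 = (y - 2)*(y^3 + y^2 - 16*y - 16) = (y - 2)*(y + 4)*(y^2 - 3*y - 4) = (y - 4)*(y - 2)*(y + 4)*(y + 1)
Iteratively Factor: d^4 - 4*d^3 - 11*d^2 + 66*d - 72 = (d - 3)*(d^3 - d^2 - 14*d + 24) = (d - 3)*(d - 2)*(d^2 + d - 12) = (d - 3)*(d - 2)*(d + 4)*(d - 3)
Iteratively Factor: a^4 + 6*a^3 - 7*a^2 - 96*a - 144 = (a + 4)*(a^3 + 2*a^2 - 15*a - 36) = (a + 3)*(a + 4)*(a^2 - a - 12) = (a + 3)^2*(a + 4)*(a - 4)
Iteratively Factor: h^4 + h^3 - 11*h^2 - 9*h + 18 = (h + 3)*(h^3 - 2*h^2 - 5*h + 6) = (h + 2)*(h + 3)*(h^2 - 4*h + 3) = (h - 3)*(h + 2)*(h + 3)*(h - 1)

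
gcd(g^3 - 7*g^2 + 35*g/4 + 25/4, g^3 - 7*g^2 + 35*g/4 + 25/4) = g^3 - 7*g^2 + 35*g/4 + 25/4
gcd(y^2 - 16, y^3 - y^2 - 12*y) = y - 4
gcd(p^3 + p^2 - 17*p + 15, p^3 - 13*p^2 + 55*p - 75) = p - 3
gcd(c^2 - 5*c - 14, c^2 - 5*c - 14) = c^2 - 5*c - 14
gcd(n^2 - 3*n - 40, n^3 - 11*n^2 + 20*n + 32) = n - 8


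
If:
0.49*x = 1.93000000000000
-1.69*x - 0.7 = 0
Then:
No Solution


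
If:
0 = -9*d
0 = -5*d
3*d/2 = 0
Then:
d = 0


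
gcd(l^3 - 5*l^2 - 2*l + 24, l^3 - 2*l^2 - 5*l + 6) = l^2 - l - 6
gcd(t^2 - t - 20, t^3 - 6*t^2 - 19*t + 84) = t + 4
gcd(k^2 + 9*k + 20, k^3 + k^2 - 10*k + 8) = k + 4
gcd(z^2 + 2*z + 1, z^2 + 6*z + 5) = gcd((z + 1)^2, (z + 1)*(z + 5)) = z + 1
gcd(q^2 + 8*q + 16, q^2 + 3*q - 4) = q + 4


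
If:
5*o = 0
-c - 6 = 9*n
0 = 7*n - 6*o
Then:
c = -6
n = 0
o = 0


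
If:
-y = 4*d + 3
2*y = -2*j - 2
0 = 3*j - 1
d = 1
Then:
No Solution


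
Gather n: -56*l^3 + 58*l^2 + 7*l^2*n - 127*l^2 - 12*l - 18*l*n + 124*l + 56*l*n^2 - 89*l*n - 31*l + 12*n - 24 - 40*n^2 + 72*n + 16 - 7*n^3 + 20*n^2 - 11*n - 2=-56*l^3 - 69*l^2 + 81*l - 7*n^3 + n^2*(56*l - 20) + n*(7*l^2 - 107*l + 73) - 10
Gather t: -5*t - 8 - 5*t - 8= -10*t - 16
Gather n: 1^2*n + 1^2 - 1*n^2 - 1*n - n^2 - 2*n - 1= -2*n^2 - 2*n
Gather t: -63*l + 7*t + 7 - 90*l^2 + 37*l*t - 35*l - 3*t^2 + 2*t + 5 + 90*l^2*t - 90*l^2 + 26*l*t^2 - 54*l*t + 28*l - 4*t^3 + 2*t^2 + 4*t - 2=-180*l^2 - 70*l - 4*t^3 + t^2*(26*l - 1) + t*(90*l^2 - 17*l + 13) + 10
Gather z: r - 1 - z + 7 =r - z + 6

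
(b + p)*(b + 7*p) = b^2 + 8*b*p + 7*p^2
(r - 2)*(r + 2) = r^2 - 4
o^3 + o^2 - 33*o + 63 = (o - 3)^2*(o + 7)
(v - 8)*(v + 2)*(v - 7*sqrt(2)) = v^3 - 7*sqrt(2)*v^2 - 6*v^2 - 16*v + 42*sqrt(2)*v + 112*sqrt(2)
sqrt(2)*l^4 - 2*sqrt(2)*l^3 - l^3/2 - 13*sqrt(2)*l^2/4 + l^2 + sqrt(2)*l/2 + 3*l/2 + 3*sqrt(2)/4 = (l - 3)*(l + 1)*(l - sqrt(2)/2)*(sqrt(2)*l + 1/2)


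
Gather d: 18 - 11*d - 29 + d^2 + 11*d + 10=d^2 - 1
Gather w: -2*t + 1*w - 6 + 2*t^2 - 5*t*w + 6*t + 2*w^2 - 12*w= 2*t^2 + 4*t + 2*w^2 + w*(-5*t - 11) - 6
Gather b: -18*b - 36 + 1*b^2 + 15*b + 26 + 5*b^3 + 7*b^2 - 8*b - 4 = 5*b^3 + 8*b^2 - 11*b - 14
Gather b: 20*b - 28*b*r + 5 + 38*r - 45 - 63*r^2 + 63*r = b*(20 - 28*r) - 63*r^2 + 101*r - 40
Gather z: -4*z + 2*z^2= 2*z^2 - 4*z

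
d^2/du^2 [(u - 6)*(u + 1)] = 2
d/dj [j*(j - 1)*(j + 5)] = 3*j^2 + 8*j - 5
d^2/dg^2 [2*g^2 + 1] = 4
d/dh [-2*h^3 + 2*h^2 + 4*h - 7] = -6*h^2 + 4*h + 4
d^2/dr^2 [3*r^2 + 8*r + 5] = 6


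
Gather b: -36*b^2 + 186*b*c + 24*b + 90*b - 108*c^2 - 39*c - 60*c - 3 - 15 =-36*b^2 + b*(186*c + 114) - 108*c^2 - 99*c - 18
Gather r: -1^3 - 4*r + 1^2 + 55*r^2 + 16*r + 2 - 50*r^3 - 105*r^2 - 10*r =-50*r^3 - 50*r^2 + 2*r + 2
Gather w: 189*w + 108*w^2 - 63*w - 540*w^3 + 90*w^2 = -540*w^3 + 198*w^2 + 126*w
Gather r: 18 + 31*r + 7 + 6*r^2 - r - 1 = 6*r^2 + 30*r + 24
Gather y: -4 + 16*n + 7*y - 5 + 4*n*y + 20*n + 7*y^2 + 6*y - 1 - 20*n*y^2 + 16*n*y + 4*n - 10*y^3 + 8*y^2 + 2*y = 40*n - 10*y^3 + y^2*(15 - 20*n) + y*(20*n + 15) - 10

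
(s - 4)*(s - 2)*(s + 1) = s^3 - 5*s^2 + 2*s + 8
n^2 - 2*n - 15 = (n - 5)*(n + 3)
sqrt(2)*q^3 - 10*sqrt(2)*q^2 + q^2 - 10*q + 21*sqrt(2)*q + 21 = (q - 7)*(q - 3)*(sqrt(2)*q + 1)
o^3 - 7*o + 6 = (o - 2)*(o - 1)*(o + 3)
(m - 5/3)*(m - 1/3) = m^2 - 2*m + 5/9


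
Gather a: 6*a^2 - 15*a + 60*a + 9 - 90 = 6*a^2 + 45*a - 81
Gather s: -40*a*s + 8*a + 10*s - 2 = 8*a + s*(10 - 40*a) - 2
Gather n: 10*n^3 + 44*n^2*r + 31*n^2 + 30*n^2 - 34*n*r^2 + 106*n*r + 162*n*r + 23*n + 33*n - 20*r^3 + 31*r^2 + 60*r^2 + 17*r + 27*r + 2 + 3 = 10*n^3 + n^2*(44*r + 61) + n*(-34*r^2 + 268*r + 56) - 20*r^3 + 91*r^2 + 44*r + 5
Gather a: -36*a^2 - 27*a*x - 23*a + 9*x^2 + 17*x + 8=-36*a^2 + a*(-27*x - 23) + 9*x^2 + 17*x + 8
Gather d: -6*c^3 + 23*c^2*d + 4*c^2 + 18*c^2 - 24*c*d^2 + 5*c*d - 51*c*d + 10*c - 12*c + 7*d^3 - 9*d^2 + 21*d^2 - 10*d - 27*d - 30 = -6*c^3 + 22*c^2 - 2*c + 7*d^3 + d^2*(12 - 24*c) + d*(23*c^2 - 46*c - 37) - 30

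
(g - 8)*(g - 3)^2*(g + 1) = g^4 - 13*g^3 + 43*g^2 - 15*g - 72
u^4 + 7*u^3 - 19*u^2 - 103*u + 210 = (u - 3)*(u - 2)*(u + 5)*(u + 7)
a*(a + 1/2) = a^2 + a/2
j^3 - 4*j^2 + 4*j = j*(j - 2)^2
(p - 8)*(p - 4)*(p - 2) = p^3 - 14*p^2 + 56*p - 64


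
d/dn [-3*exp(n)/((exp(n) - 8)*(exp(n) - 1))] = 3*(exp(2*n) - 8)*exp(n)/(exp(4*n) - 18*exp(3*n) + 97*exp(2*n) - 144*exp(n) + 64)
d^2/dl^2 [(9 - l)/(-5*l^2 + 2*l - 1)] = 2*((47 - 15*l)*(5*l^2 - 2*l + 1) + 4*(l - 9)*(5*l - 1)^2)/(5*l^2 - 2*l + 1)^3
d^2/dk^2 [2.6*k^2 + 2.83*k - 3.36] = 5.20000000000000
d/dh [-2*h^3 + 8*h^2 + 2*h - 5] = -6*h^2 + 16*h + 2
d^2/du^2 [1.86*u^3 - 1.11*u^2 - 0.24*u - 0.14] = 11.16*u - 2.22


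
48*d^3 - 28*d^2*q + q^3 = (-4*d + q)*(-2*d + q)*(6*d + q)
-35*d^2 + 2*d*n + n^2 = (-5*d + n)*(7*d + n)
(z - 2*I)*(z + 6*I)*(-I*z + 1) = -I*z^3 + 5*z^2 - 8*I*z + 12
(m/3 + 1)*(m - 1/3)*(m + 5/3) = m^3/3 + 13*m^2/9 + 31*m/27 - 5/9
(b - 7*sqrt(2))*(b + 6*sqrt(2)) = b^2 - sqrt(2)*b - 84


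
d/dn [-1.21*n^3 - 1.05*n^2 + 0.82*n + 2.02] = -3.63*n^2 - 2.1*n + 0.82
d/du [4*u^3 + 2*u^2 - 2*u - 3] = 12*u^2 + 4*u - 2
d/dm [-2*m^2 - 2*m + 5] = -4*m - 2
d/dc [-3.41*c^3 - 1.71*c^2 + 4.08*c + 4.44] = -10.23*c^2 - 3.42*c + 4.08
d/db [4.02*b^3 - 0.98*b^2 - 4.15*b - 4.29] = 12.06*b^2 - 1.96*b - 4.15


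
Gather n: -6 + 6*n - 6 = 6*n - 12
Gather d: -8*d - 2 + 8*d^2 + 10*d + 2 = 8*d^2 + 2*d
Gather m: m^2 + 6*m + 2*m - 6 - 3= m^2 + 8*m - 9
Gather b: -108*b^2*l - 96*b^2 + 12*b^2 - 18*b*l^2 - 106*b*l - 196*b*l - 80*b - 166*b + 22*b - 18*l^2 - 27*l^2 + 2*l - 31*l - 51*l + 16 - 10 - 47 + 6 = b^2*(-108*l - 84) + b*(-18*l^2 - 302*l - 224) - 45*l^2 - 80*l - 35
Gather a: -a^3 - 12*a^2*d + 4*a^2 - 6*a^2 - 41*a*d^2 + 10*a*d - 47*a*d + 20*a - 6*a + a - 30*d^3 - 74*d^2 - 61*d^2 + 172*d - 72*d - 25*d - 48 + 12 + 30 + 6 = -a^3 + a^2*(-12*d - 2) + a*(-41*d^2 - 37*d + 15) - 30*d^3 - 135*d^2 + 75*d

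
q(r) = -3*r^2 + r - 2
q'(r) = 1 - 6*r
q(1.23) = -5.31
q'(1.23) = -6.38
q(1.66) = -8.61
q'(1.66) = -8.96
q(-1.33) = -8.64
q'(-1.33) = 8.98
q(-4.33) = -62.58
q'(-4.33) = 26.98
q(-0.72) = -4.28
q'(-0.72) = 5.32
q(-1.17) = -7.28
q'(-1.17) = 8.02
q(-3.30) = -37.97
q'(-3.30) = 20.80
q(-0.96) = -5.72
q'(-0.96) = 6.76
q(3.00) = -26.00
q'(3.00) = -17.00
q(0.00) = -2.00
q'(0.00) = 1.00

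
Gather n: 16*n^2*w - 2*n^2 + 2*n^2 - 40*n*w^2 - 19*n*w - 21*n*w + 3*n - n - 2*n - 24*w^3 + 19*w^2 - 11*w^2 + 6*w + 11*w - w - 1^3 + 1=16*n^2*w + n*(-40*w^2 - 40*w) - 24*w^3 + 8*w^2 + 16*w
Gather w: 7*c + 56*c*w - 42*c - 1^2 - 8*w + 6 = -35*c + w*(56*c - 8) + 5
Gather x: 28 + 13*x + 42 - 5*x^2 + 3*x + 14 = -5*x^2 + 16*x + 84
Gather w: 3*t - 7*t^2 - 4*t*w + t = -7*t^2 - 4*t*w + 4*t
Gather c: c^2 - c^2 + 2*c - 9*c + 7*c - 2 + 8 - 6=0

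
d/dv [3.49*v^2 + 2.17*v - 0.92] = 6.98*v + 2.17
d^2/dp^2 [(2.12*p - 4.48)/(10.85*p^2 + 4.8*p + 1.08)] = ((76.864 - 138.012*p)*(10.85*p^2 + 4.8*p + 1.08) + (2.12*p - 4.48)*(21.7*p + 4.8)*(43.4*p + 9.6))/(10.85*p^2 + 4.8*p + 1.08)^3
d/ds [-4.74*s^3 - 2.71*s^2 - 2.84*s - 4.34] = -14.22*s^2 - 5.42*s - 2.84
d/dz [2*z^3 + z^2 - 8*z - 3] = 6*z^2 + 2*z - 8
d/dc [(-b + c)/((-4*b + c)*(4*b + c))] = (-16*b^2 + 2*b*c - c^2)/(256*b^4 - 32*b^2*c^2 + c^4)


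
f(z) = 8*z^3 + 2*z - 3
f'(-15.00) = 5402.00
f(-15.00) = -27033.00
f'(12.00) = 3458.00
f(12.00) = 13845.00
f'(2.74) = 182.18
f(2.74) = 167.05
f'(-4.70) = 532.16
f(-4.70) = -842.98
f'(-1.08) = 29.99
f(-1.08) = -15.24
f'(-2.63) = 168.01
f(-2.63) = -153.79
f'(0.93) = 22.76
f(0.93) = 5.29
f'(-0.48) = 7.53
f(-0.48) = -4.84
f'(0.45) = 6.86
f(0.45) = -1.37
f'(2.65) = 170.54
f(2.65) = 151.18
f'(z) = 24*z^2 + 2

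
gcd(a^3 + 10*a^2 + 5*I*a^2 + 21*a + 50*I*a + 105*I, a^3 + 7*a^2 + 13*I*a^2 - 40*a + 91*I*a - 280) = a^2 + a*(7 + 5*I) + 35*I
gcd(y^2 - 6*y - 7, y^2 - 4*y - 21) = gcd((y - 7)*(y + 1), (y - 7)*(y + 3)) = y - 7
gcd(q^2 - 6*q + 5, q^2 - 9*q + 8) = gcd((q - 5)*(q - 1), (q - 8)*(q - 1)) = q - 1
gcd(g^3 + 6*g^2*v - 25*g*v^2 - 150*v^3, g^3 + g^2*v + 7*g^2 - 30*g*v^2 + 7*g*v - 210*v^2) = -g^2 - g*v + 30*v^2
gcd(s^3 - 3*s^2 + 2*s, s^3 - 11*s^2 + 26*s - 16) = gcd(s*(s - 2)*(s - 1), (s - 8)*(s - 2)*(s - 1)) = s^2 - 3*s + 2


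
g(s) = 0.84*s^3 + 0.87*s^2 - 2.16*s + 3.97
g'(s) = 2.52*s^2 + 1.74*s - 2.16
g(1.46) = 5.29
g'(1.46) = 5.75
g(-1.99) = 5.09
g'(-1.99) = 4.36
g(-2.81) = -1.73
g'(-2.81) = 12.85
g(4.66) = 97.80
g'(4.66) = 60.67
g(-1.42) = 6.39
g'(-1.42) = 0.45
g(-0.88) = 5.97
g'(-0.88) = -1.74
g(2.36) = 14.76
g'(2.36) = 15.98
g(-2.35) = 2.95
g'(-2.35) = 7.67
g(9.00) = 667.36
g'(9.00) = 217.62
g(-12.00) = -1296.35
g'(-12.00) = 339.84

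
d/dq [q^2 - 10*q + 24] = 2*q - 10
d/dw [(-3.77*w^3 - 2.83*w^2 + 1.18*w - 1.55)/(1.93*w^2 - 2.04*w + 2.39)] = (-7.2761*w^4 + 15.3816*w^3 - 23.5351*w^2 - 7.5444*w - 0.341800000000001)/(3.7249*w^4 - 7.8744*w^3 + 13.387*w^2 - 9.7512*w + 5.7121)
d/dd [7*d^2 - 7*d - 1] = 14*d - 7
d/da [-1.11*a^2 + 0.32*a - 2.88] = 0.32 - 2.22*a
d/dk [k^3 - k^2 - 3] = k*(3*k - 2)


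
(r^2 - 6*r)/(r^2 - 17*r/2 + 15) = 2*r/(2*r - 5)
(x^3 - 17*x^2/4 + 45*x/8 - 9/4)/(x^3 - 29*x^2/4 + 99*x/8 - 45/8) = (x - 2)/(x - 5)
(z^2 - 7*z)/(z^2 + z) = (z - 7)/(z + 1)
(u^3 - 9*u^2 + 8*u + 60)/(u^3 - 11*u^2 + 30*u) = (u + 2)/u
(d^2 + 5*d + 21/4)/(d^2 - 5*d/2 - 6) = (d + 7/2)/(d - 4)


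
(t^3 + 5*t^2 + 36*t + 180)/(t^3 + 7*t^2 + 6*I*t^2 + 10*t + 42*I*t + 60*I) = (t - 6*I)/(t + 2)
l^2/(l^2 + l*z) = l/(l + z)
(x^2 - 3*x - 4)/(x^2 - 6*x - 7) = (x - 4)/(x - 7)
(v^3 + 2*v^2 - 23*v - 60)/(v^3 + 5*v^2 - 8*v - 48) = (v^2 - 2*v - 15)/(v^2 + v - 12)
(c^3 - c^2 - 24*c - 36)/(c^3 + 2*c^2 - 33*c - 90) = (c + 2)/(c + 5)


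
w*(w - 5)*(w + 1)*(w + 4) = w^4 - 21*w^2 - 20*w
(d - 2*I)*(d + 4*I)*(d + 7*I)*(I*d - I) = I*d^4 - 9*d^3 - I*d^3 + 9*d^2 - 6*I*d^2 - 56*d + 6*I*d + 56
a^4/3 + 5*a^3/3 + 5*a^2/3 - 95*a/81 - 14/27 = (a/3 + 1)*(a - 2/3)*(a + 1/3)*(a + 7/3)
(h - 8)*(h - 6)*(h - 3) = h^3 - 17*h^2 + 90*h - 144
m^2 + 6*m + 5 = (m + 1)*(m + 5)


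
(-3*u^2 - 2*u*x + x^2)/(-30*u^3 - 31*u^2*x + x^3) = (-3*u + x)/(-30*u^2 - u*x + x^2)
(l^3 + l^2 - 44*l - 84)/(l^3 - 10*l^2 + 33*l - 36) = (l^3 + l^2 - 44*l - 84)/(l^3 - 10*l^2 + 33*l - 36)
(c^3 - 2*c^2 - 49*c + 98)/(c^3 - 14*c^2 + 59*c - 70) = (c + 7)/(c - 5)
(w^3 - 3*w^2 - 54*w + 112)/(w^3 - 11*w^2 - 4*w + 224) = (w^2 + 5*w - 14)/(w^2 - 3*w - 28)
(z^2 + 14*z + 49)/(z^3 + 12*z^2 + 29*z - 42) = (z + 7)/(z^2 + 5*z - 6)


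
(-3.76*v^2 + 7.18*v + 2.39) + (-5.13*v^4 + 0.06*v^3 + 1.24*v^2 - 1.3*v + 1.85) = -5.13*v^4 + 0.06*v^3 - 2.52*v^2 + 5.88*v + 4.24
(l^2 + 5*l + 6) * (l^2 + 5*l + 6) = l^4 + 10*l^3 + 37*l^2 + 60*l + 36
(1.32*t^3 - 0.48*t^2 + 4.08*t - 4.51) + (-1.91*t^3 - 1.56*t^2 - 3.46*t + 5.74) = -0.59*t^3 - 2.04*t^2 + 0.62*t + 1.23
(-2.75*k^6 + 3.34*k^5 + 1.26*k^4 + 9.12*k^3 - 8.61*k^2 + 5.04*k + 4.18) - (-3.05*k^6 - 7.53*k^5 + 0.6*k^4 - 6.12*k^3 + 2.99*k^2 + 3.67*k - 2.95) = 0.3*k^6 + 10.87*k^5 + 0.66*k^4 + 15.24*k^3 - 11.6*k^2 + 1.37*k + 7.13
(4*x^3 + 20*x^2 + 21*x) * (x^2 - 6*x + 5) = 4*x^5 - 4*x^4 - 79*x^3 - 26*x^2 + 105*x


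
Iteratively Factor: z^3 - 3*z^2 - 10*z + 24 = (z + 3)*(z^2 - 6*z + 8) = (z - 4)*(z + 3)*(z - 2)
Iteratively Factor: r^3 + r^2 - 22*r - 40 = (r + 4)*(r^2 - 3*r - 10) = (r + 2)*(r + 4)*(r - 5)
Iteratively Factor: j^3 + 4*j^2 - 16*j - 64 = (j + 4)*(j^2 - 16) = (j + 4)^2*(j - 4)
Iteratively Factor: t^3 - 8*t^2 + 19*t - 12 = (t - 3)*(t^2 - 5*t + 4) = (t - 4)*(t - 3)*(t - 1)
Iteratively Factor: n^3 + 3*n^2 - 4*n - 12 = (n + 2)*(n^2 + n - 6) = (n - 2)*(n + 2)*(n + 3)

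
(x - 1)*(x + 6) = x^2 + 5*x - 6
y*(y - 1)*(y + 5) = y^3 + 4*y^2 - 5*y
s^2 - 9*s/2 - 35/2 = (s - 7)*(s + 5/2)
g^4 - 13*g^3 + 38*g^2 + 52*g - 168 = (g - 7)*(g - 6)*(g - 2)*(g + 2)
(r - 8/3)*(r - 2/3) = r^2 - 10*r/3 + 16/9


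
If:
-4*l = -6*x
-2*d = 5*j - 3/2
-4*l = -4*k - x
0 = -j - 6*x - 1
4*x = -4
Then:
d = -47/4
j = 5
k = -5/4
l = -3/2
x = -1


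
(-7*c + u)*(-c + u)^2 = -7*c^3 + 15*c^2*u - 9*c*u^2 + u^3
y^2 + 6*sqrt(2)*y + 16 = (y + 2*sqrt(2))*(y + 4*sqrt(2))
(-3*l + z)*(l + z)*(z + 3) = -3*l^2*z - 9*l^2 - 2*l*z^2 - 6*l*z + z^3 + 3*z^2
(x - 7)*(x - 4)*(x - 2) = x^3 - 13*x^2 + 50*x - 56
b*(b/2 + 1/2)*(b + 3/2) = b^3/2 + 5*b^2/4 + 3*b/4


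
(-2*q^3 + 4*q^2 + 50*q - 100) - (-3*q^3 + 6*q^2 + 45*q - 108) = q^3 - 2*q^2 + 5*q + 8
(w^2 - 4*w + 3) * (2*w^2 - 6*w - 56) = 2*w^4 - 14*w^3 - 26*w^2 + 206*w - 168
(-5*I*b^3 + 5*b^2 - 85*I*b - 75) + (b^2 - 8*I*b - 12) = -5*I*b^3 + 6*b^2 - 93*I*b - 87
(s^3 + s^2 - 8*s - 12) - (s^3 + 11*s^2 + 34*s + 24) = -10*s^2 - 42*s - 36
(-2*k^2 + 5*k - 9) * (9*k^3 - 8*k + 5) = -18*k^5 + 45*k^4 - 65*k^3 - 50*k^2 + 97*k - 45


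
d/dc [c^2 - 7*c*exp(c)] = -7*c*exp(c) + 2*c - 7*exp(c)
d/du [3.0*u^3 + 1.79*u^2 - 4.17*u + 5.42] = 9.0*u^2 + 3.58*u - 4.17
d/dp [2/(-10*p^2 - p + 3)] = 2*(20*p + 1)/(10*p^2 + p - 3)^2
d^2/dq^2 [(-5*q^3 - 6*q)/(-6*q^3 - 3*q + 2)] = 6*(126*q^5 + 120*q^4 - 21*q^3 + 114*q^2 + 20*q + 12)/(216*q^9 + 324*q^7 - 216*q^6 + 162*q^5 - 216*q^4 + 99*q^3 - 54*q^2 + 36*q - 8)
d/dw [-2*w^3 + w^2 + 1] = 2*w*(1 - 3*w)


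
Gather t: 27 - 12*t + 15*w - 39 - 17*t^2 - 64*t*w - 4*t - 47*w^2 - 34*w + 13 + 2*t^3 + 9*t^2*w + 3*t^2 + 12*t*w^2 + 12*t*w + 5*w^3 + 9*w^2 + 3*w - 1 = 2*t^3 + t^2*(9*w - 14) + t*(12*w^2 - 52*w - 16) + 5*w^3 - 38*w^2 - 16*w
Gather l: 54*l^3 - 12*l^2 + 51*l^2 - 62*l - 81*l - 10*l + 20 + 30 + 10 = 54*l^3 + 39*l^2 - 153*l + 60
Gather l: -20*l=-20*l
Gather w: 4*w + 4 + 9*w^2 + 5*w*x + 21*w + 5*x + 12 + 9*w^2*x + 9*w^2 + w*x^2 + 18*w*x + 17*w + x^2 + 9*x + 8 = w^2*(9*x + 18) + w*(x^2 + 23*x + 42) + x^2 + 14*x + 24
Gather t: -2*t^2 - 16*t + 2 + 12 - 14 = -2*t^2 - 16*t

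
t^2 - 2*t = t*(t - 2)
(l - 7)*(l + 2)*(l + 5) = l^3 - 39*l - 70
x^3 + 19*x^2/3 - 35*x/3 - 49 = (x - 3)*(x + 7/3)*(x + 7)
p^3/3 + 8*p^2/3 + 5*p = p*(p/3 + 1)*(p + 5)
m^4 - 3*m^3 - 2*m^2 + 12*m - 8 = (m - 2)^2*(m - 1)*(m + 2)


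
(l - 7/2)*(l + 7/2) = l^2 - 49/4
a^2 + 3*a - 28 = (a - 4)*(a + 7)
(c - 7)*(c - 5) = c^2 - 12*c + 35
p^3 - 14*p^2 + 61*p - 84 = (p - 7)*(p - 4)*(p - 3)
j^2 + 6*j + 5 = (j + 1)*(j + 5)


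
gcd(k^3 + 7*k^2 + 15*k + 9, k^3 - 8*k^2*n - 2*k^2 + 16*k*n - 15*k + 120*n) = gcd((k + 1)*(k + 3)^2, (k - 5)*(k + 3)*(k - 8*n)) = k + 3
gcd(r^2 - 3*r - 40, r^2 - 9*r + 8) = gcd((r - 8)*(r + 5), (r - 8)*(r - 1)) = r - 8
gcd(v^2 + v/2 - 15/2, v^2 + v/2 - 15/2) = v^2 + v/2 - 15/2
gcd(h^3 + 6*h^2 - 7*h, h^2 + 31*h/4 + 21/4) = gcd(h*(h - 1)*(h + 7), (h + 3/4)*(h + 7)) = h + 7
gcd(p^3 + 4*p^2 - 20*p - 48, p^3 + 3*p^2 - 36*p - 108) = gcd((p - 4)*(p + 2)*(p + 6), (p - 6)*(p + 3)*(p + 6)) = p + 6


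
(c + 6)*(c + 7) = c^2 + 13*c + 42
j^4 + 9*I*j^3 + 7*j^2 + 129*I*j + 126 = (j - 3*I)*(j - I)*(j + 6*I)*(j + 7*I)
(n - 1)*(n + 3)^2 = n^3 + 5*n^2 + 3*n - 9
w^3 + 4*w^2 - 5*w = w*(w - 1)*(w + 5)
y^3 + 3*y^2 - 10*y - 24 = (y - 3)*(y + 2)*(y + 4)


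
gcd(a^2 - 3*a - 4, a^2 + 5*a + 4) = a + 1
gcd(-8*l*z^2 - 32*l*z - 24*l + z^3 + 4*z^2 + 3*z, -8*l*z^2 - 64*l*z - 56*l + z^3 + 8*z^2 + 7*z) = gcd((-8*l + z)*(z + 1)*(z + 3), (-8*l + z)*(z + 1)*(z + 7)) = -8*l*z - 8*l + z^2 + z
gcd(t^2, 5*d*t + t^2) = t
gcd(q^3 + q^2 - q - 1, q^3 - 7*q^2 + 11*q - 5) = q - 1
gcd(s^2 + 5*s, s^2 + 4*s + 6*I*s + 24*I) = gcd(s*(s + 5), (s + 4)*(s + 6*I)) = 1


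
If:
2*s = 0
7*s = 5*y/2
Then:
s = 0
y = 0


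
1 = 1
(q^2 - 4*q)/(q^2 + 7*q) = (q - 4)/(q + 7)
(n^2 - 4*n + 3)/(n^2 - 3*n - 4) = (-n^2 + 4*n - 3)/(-n^2 + 3*n + 4)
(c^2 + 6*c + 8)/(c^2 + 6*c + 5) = (c^2 + 6*c + 8)/(c^2 + 6*c + 5)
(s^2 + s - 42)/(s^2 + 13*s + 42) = (s - 6)/(s + 6)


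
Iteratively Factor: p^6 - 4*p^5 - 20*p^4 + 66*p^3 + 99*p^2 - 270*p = (p + 3)*(p^5 - 7*p^4 + p^3 + 63*p^2 - 90*p) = (p - 5)*(p + 3)*(p^4 - 2*p^3 - 9*p^2 + 18*p) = (p - 5)*(p - 3)*(p + 3)*(p^3 + p^2 - 6*p) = p*(p - 5)*(p - 3)*(p + 3)*(p^2 + p - 6) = p*(p - 5)*(p - 3)*(p - 2)*(p + 3)*(p + 3)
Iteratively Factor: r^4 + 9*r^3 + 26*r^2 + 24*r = (r + 2)*(r^3 + 7*r^2 + 12*r) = (r + 2)*(r + 3)*(r^2 + 4*r) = (r + 2)*(r + 3)*(r + 4)*(r)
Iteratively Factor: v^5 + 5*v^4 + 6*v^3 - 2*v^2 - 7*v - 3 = (v + 1)*(v^4 + 4*v^3 + 2*v^2 - 4*v - 3) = (v + 1)^2*(v^3 + 3*v^2 - v - 3) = (v + 1)^2*(v + 3)*(v^2 - 1) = (v - 1)*(v + 1)^2*(v + 3)*(v + 1)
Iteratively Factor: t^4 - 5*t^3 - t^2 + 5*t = (t + 1)*(t^3 - 6*t^2 + 5*t) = (t - 5)*(t + 1)*(t^2 - t) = (t - 5)*(t - 1)*(t + 1)*(t)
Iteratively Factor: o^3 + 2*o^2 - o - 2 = (o + 2)*(o^2 - 1) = (o - 1)*(o + 2)*(o + 1)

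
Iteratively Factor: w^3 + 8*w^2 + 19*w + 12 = (w + 1)*(w^2 + 7*w + 12) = (w + 1)*(w + 4)*(w + 3)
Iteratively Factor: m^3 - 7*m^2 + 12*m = (m - 3)*(m^2 - 4*m) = (m - 4)*(m - 3)*(m)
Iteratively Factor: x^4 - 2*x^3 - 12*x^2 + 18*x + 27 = (x - 3)*(x^3 + x^2 - 9*x - 9) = (x - 3)*(x + 3)*(x^2 - 2*x - 3) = (x - 3)^2*(x + 3)*(x + 1)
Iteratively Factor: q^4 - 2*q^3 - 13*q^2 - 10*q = (q - 5)*(q^3 + 3*q^2 + 2*q) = (q - 5)*(q + 1)*(q^2 + 2*q) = q*(q - 5)*(q + 1)*(q + 2)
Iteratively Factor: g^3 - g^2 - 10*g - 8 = (g - 4)*(g^2 + 3*g + 2) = (g - 4)*(g + 2)*(g + 1)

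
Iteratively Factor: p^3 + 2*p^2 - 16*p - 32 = (p + 2)*(p^2 - 16) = (p - 4)*(p + 2)*(p + 4)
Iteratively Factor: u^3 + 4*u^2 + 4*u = (u + 2)*(u^2 + 2*u) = (u + 2)^2*(u)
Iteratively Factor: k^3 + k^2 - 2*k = (k - 1)*(k^2 + 2*k) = (k - 1)*(k + 2)*(k)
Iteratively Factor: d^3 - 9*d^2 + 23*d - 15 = (d - 3)*(d^2 - 6*d + 5) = (d - 3)*(d - 1)*(d - 5)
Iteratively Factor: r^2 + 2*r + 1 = (r + 1)*(r + 1)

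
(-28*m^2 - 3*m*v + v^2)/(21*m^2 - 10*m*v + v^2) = (4*m + v)/(-3*m + v)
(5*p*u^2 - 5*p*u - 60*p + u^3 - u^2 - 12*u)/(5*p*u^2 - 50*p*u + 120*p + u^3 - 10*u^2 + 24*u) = (u + 3)/(u - 6)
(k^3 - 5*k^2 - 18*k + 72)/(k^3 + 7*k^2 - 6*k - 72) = (k - 6)/(k + 6)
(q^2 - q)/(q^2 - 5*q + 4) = q/(q - 4)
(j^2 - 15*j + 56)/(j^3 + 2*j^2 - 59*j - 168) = (j - 7)/(j^2 + 10*j + 21)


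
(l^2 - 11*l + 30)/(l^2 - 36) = (l - 5)/(l + 6)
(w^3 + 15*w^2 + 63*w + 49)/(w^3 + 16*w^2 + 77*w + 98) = (w + 1)/(w + 2)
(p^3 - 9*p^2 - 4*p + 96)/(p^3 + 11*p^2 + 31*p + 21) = (p^2 - 12*p + 32)/(p^2 + 8*p + 7)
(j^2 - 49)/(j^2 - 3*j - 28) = (j + 7)/(j + 4)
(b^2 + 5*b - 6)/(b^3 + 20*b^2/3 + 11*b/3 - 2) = 3*(b - 1)/(3*b^2 + 2*b - 1)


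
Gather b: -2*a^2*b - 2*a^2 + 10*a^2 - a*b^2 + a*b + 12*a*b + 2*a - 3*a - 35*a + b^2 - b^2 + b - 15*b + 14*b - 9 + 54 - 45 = 8*a^2 - a*b^2 - 36*a + b*(-2*a^2 + 13*a)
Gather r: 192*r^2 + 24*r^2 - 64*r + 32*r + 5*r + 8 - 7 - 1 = 216*r^2 - 27*r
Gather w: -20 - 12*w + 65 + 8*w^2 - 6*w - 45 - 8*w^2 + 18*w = 0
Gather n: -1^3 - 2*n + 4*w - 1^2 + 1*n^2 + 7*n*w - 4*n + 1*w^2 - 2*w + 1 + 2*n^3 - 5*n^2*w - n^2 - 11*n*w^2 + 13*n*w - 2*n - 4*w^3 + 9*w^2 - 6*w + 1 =2*n^3 - 5*n^2*w + n*(-11*w^2 + 20*w - 8) - 4*w^3 + 10*w^2 - 4*w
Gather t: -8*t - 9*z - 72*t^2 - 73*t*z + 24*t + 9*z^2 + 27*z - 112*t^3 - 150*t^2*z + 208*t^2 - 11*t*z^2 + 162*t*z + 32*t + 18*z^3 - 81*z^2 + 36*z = -112*t^3 + t^2*(136 - 150*z) + t*(-11*z^2 + 89*z + 48) + 18*z^3 - 72*z^2 + 54*z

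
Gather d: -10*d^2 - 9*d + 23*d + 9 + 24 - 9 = -10*d^2 + 14*d + 24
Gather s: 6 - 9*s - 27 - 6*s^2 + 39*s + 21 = -6*s^2 + 30*s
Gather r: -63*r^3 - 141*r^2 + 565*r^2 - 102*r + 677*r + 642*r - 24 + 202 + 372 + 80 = -63*r^3 + 424*r^2 + 1217*r + 630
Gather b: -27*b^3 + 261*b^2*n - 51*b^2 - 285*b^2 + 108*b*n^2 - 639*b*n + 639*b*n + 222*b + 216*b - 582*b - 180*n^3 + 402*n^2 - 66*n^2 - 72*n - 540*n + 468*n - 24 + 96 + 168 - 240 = -27*b^3 + b^2*(261*n - 336) + b*(108*n^2 - 144) - 180*n^3 + 336*n^2 - 144*n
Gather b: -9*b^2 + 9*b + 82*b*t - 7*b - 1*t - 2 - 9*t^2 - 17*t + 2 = -9*b^2 + b*(82*t + 2) - 9*t^2 - 18*t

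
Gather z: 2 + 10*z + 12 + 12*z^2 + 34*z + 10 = 12*z^2 + 44*z + 24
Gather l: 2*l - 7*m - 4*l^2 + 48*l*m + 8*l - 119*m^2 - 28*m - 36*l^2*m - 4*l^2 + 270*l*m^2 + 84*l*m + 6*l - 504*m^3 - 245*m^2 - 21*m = l^2*(-36*m - 8) + l*(270*m^2 + 132*m + 16) - 504*m^3 - 364*m^2 - 56*m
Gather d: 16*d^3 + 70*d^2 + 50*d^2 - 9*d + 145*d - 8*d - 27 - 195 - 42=16*d^3 + 120*d^2 + 128*d - 264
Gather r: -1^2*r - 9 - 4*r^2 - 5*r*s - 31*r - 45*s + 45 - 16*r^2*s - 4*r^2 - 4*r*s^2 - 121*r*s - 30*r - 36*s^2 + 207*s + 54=r^2*(-16*s - 8) + r*(-4*s^2 - 126*s - 62) - 36*s^2 + 162*s + 90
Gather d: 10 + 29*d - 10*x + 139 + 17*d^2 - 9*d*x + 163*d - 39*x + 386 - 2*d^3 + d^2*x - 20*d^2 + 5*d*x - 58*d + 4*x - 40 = -2*d^3 + d^2*(x - 3) + d*(134 - 4*x) - 45*x + 495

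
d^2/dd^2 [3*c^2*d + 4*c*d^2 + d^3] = 8*c + 6*d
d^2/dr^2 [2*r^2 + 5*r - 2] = 4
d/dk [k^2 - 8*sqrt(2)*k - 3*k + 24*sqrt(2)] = 2*k - 8*sqrt(2) - 3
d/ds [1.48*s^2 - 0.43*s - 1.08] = 2.96*s - 0.43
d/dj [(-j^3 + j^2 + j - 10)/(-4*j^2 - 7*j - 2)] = (4*j^4 + 14*j^3 + 3*j^2 - 84*j - 72)/(16*j^4 + 56*j^3 + 65*j^2 + 28*j + 4)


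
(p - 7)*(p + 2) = p^2 - 5*p - 14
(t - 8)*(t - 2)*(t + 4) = t^3 - 6*t^2 - 24*t + 64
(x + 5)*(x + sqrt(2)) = x^2 + sqrt(2)*x + 5*x + 5*sqrt(2)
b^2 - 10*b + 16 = (b - 8)*(b - 2)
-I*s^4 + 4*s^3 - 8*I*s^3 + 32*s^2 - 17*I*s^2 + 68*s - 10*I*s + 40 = (s + 2)*(s + 5)*(s + 4*I)*(-I*s - I)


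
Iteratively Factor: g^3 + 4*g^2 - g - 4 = (g + 4)*(g^2 - 1) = (g - 1)*(g + 4)*(g + 1)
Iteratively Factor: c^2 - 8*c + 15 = (c - 5)*(c - 3)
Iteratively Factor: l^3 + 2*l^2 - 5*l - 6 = (l - 2)*(l^2 + 4*l + 3) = (l - 2)*(l + 3)*(l + 1)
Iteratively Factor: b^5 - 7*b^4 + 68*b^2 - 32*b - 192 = (b - 3)*(b^4 - 4*b^3 - 12*b^2 + 32*b + 64) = (b - 4)*(b - 3)*(b^3 - 12*b - 16) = (b - 4)^2*(b - 3)*(b^2 + 4*b + 4) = (b - 4)^2*(b - 3)*(b + 2)*(b + 2)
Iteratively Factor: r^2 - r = (r)*(r - 1)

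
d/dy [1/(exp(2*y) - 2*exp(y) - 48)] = 2*(1 - exp(y))*exp(y)/(-exp(2*y) + 2*exp(y) + 48)^2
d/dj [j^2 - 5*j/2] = 2*j - 5/2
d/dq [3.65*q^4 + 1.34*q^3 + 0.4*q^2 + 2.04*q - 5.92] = 14.6*q^3 + 4.02*q^2 + 0.8*q + 2.04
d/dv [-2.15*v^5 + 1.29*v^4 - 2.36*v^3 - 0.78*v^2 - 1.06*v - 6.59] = -10.75*v^4 + 5.16*v^3 - 7.08*v^2 - 1.56*v - 1.06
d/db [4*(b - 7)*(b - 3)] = 8*b - 40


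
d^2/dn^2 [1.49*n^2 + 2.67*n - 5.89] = 2.98000000000000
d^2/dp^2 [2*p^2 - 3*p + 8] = 4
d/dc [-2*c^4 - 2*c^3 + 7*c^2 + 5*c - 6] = -8*c^3 - 6*c^2 + 14*c + 5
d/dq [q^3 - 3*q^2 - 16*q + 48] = 3*q^2 - 6*q - 16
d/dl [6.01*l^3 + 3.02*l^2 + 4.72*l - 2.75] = 18.03*l^2 + 6.04*l + 4.72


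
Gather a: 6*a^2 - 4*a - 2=6*a^2 - 4*a - 2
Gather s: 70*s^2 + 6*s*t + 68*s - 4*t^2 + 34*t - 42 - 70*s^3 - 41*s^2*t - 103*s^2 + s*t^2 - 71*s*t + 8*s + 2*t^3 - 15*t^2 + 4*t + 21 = -70*s^3 + s^2*(-41*t - 33) + s*(t^2 - 65*t + 76) + 2*t^3 - 19*t^2 + 38*t - 21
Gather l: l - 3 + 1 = l - 2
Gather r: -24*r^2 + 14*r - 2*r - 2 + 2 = -24*r^2 + 12*r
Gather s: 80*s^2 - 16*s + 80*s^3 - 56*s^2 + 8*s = 80*s^3 + 24*s^2 - 8*s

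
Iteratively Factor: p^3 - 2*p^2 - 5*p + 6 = (p + 2)*(p^2 - 4*p + 3) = (p - 3)*(p + 2)*(p - 1)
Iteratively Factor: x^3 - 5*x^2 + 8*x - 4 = (x - 2)*(x^2 - 3*x + 2) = (x - 2)^2*(x - 1)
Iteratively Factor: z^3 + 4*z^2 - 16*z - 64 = (z + 4)*(z^2 - 16) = (z + 4)^2*(z - 4)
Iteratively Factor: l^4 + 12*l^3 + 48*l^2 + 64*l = (l + 4)*(l^3 + 8*l^2 + 16*l) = (l + 4)^2*(l^2 + 4*l) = (l + 4)^3*(l)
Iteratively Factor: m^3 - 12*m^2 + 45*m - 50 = (m - 2)*(m^2 - 10*m + 25) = (m - 5)*(m - 2)*(m - 5)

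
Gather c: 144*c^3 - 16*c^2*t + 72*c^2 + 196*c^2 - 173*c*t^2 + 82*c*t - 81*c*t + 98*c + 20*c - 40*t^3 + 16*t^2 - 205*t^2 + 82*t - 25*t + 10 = 144*c^3 + c^2*(268 - 16*t) + c*(-173*t^2 + t + 118) - 40*t^3 - 189*t^2 + 57*t + 10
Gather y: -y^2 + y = -y^2 + y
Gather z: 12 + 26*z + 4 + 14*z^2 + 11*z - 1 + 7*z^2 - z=21*z^2 + 36*z + 15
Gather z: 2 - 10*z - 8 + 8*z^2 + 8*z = 8*z^2 - 2*z - 6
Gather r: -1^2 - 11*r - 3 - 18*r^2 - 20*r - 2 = -18*r^2 - 31*r - 6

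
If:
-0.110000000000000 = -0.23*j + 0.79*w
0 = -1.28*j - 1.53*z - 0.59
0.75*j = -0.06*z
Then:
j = 0.03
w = -0.13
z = -0.41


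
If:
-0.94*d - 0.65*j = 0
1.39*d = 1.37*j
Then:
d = 0.00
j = 0.00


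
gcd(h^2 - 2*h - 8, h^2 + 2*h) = h + 2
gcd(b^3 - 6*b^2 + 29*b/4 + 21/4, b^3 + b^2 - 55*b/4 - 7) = b^2 - 3*b - 7/4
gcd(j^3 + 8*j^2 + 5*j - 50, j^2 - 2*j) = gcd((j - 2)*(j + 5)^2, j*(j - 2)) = j - 2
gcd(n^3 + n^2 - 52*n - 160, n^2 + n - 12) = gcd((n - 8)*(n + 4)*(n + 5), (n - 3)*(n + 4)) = n + 4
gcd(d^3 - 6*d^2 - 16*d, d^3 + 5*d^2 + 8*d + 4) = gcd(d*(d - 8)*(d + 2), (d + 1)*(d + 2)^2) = d + 2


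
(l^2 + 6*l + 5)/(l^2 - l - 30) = (l + 1)/(l - 6)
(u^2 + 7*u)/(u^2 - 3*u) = (u + 7)/(u - 3)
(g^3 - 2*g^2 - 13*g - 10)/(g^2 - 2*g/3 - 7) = 3*(-g^3 + 2*g^2 + 13*g + 10)/(-3*g^2 + 2*g + 21)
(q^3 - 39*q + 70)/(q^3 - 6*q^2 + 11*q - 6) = (q^2 + 2*q - 35)/(q^2 - 4*q + 3)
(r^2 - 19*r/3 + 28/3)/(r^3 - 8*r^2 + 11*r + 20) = (r - 7/3)/(r^2 - 4*r - 5)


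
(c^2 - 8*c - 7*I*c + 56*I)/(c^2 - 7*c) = (c^2 - 8*c - 7*I*c + 56*I)/(c*(c - 7))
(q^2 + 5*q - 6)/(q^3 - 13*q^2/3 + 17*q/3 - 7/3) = 3*(q + 6)/(3*q^2 - 10*q + 7)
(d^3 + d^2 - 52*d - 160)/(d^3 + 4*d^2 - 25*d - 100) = (d - 8)/(d - 5)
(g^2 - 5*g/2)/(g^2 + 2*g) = (g - 5/2)/(g + 2)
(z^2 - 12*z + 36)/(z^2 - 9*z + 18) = (z - 6)/(z - 3)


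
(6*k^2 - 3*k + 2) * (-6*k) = -36*k^3 + 18*k^2 - 12*k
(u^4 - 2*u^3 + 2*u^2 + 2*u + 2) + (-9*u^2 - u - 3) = u^4 - 2*u^3 - 7*u^2 + u - 1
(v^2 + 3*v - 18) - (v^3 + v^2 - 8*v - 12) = -v^3 + 11*v - 6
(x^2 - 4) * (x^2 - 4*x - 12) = x^4 - 4*x^3 - 16*x^2 + 16*x + 48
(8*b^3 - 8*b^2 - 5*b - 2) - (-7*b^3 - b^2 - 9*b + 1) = 15*b^3 - 7*b^2 + 4*b - 3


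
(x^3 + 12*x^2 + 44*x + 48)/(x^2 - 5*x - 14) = (x^2 + 10*x + 24)/(x - 7)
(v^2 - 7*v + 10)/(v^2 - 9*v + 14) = (v - 5)/(v - 7)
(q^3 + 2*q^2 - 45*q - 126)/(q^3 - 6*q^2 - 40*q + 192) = (q^2 - 4*q - 21)/(q^2 - 12*q + 32)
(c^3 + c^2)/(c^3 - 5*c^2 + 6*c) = c*(c + 1)/(c^2 - 5*c + 6)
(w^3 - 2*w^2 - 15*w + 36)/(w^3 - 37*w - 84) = (w^2 - 6*w + 9)/(w^2 - 4*w - 21)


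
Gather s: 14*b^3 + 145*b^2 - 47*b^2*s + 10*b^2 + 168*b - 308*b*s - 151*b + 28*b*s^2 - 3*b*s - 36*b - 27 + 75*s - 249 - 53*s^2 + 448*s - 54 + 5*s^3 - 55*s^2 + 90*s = 14*b^3 + 155*b^2 - 19*b + 5*s^3 + s^2*(28*b - 108) + s*(-47*b^2 - 311*b + 613) - 330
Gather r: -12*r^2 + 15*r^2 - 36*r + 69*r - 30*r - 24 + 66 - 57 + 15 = 3*r^2 + 3*r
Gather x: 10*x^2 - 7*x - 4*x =10*x^2 - 11*x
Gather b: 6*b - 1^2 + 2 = 6*b + 1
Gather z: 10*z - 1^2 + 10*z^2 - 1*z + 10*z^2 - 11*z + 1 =20*z^2 - 2*z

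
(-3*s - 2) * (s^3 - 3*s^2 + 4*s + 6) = -3*s^4 + 7*s^3 - 6*s^2 - 26*s - 12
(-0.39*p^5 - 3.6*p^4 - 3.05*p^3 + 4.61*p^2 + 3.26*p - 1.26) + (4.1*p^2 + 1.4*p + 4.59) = -0.39*p^5 - 3.6*p^4 - 3.05*p^3 + 8.71*p^2 + 4.66*p + 3.33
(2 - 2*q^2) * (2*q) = -4*q^3 + 4*q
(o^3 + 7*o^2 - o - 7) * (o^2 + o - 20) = o^5 + 8*o^4 - 14*o^3 - 148*o^2 + 13*o + 140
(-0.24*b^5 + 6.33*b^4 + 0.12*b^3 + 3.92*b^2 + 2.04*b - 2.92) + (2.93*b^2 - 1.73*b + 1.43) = -0.24*b^5 + 6.33*b^4 + 0.12*b^3 + 6.85*b^2 + 0.31*b - 1.49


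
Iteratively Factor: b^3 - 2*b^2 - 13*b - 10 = (b + 2)*(b^2 - 4*b - 5) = (b - 5)*(b + 2)*(b + 1)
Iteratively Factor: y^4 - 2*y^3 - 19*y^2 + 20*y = (y - 1)*(y^3 - y^2 - 20*y) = (y - 1)*(y + 4)*(y^2 - 5*y) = (y - 5)*(y - 1)*(y + 4)*(y)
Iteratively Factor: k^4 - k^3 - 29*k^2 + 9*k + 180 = (k + 4)*(k^3 - 5*k^2 - 9*k + 45) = (k - 3)*(k + 4)*(k^2 - 2*k - 15) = (k - 5)*(k - 3)*(k + 4)*(k + 3)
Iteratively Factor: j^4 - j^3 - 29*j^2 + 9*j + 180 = (j - 3)*(j^3 + 2*j^2 - 23*j - 60) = (j - 3)*(j + 4)*(j^2 - 2*j - 15) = (j - 5)*(j - 3)*(j + 4)*(j + 3)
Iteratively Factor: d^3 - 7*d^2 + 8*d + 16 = (d - 4)*(d^2 - 3*d - 4) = (d - 4)*(d + 1)*(d - 4)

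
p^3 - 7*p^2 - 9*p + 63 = (p - 7)*(p - 3)*(p + 3)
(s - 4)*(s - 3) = s^2 - 7*s + 12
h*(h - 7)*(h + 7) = h^3 - 49*h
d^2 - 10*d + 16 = (d - 8)*(d - 2)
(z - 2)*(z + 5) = z^2 + 3*z - 10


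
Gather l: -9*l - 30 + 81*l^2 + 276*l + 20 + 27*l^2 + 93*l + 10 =108*l^2 + 360*l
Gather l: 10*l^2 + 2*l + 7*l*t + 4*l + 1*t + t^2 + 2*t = 10*l^2 + l*(7*t + 6) + t^2 + 3*t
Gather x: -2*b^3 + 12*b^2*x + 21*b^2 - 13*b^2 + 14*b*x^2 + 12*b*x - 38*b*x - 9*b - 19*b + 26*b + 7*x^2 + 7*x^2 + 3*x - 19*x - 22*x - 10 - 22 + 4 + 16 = -2*b^3 + 8*b^2 - 2*b + x^2*(14*b + 14) + x*(12*b^2 - 26*b - 38) - 12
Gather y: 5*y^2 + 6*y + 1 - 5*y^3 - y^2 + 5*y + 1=-5*y^3 + 4*y^2 + 11*y + 2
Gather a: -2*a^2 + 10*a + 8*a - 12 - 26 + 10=-2*a^2 + 18*a - 28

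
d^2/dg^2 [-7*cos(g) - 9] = 7*cos(g)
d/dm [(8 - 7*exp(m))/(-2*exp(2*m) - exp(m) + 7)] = (-(4*exp(m) + 1)*(7*exp(m) - 8) + 14*exp(2*m) + 7*exp(m) - 49)*exp(m)/(2*exp(2*m) + exp(m) - 7)^2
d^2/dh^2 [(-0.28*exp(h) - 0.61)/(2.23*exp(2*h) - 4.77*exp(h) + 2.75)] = (-1.392412*exp(4*h) - 15.112264*exp(3*h) + 29.768493*exp(2*h) - 2.58886899999999*exp(h) - 10.119175)*exp(h)/(11.089567*exp(6*h) - 71.162199*exp(5*h) + 193.243326*exp(4*h) - 284.043483*exp(3*h) + 238.30455*exp(2*h) - 108.219375*exp(h) + 20.796875)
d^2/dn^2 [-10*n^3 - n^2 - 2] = -60*n - 2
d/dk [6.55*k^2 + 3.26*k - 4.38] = 13.1*k + 3.26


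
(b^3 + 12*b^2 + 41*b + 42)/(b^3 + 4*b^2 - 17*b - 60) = (b^2 + 9*b + 14)/(b^2 + b - 20)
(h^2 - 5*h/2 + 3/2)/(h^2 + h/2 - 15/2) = (2*h^2 - 5*h + 3)/(2*h^2 + h - 15)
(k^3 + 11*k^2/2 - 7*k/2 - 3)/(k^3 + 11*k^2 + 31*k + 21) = (2*k^3 + 11*k^2 - 7*k - 6)/(2*(k^3 + 11*k^2 + 31*k + 21))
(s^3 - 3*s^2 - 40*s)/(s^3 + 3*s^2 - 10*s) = (s - 8)/(s - 2)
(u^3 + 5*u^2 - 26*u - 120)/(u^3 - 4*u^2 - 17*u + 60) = (u + 6)/(u - 3)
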